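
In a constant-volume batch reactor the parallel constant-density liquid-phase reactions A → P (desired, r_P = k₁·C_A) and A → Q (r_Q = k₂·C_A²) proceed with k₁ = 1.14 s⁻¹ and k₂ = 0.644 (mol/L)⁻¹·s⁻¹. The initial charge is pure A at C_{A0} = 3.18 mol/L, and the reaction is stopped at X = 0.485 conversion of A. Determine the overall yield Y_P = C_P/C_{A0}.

0.208

C_A = C_{A0}(1−X) = 1.638 mol/L.
Along a PFR/batch, dC_P/dC_A = −r_P/(r_P+r_Q) = −k₁/(k₁+k₂·C_A).
Integrating from C_{A0} to C_A: C_P = (1.14/0.644)·ln[(1.14+0.644·3.18)/(1.14+0.644·1.64)] = 1.770·ln(3.188/2.195) = 0.6609 mol/L.
Y_P = C_P/C_{A0} = 0.6609/3.18 = 0.208.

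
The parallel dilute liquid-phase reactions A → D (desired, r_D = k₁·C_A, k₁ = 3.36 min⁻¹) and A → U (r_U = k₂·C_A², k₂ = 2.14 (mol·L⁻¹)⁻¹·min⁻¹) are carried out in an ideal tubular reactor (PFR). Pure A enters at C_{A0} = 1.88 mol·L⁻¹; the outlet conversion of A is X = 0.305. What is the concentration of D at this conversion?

0.285 mol·L⁻¹

C_A = C_{A0}(1−X) = 1.307 mol·L⁻¹.
Along a PFR/batch, dC_D/dC_A = −r_D/(r_D+r_U) = −k₁/(k₁+k₂·C_A).
Integrating from C_{A0} to C_A: C_D = (3.36/2.14)·ln[(3.36+2.14·1.88)/(3.36+2.14·1.31)] = 1.570·ln(7.383/6.156) = 0.2854 mol·L⁻¹.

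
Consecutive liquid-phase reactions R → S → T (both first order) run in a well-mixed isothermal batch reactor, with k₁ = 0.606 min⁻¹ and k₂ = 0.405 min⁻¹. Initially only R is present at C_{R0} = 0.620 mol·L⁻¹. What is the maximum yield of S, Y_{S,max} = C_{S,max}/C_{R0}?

0.444

At the optimum, C_{S,max}/C_{R0} = (k₁/k₂)^[k₂/(k₂−k₁)].
= (0.606/0.405)^(0.405/(0.405−0.606)) = (1.496)^(-2.015) = 0.4440.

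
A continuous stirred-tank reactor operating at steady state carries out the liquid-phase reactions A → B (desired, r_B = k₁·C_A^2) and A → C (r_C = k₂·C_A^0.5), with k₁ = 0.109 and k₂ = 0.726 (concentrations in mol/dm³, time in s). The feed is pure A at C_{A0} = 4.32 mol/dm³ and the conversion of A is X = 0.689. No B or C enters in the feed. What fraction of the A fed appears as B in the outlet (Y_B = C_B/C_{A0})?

0.131

Exit C_A = C_{A0}(1−X) = 4.32×0.311 = 1.344 mol/dm³.
Rates in a CSTR are evaluated at the outlet concentration: r_B = 0.109×1.344^2 = 0.1968, r_C = 0.726×1.344^0.5 = 0.8415.
Fraction of consumed A going to B: r_B/(r_B+r_C) = 0.1895.
C_B = 0.1895·C_{A0}·X = 0.1895×4.32×0.689 = 0.564 mol/dm³; Y_B = C_B/C_{A0} = 0.131.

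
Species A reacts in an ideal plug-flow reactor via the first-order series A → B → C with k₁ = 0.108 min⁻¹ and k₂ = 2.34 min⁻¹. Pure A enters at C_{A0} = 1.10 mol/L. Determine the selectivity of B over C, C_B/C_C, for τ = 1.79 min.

Solving the coupled first-order balances gives C_B(τ) = [k₁/(k₂−k₁)]·C_{A0}·(e^(−k₁τ) − e^(−k₂τ)).
e^(−k₁τ) = e^(−0.108×1.79) = e^(−0.1933) = 0.8242; e^(−k₂τ) = e^(−4.189) = 0.01517.
C_B = 0.108×1.10/(2.34−0.108) × (0.8242−0.01517) = 0.05323×0.8091 = 0.04306 mol/L.
C_A = C_{A0}e^(−k₁τ) = 0.9066 mol/L, so C_C = C_{A0}−C_A−C_B = 0.1503 mol/L; C_B/C_C = 0.287.

0.287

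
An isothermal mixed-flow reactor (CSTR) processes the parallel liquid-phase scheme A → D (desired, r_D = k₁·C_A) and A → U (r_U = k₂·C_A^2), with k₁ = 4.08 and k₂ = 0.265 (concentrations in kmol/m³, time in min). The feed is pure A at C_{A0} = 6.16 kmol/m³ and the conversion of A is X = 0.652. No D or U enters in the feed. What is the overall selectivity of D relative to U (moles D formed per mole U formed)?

7.18

Exit C_A = C_{A0}(1−X) = 6.16×0.348 = 2.144 kmol/m³.
A CSTR operates uniformly at the exit composition, giving r_D = 8.746 and r_U = 1.218 (each k·C_A^n at C_A = 2.144).
Overall selectivity = C_D/C_U = r_Dτ/(r_Uτ) = r_D/r_U = 7.18.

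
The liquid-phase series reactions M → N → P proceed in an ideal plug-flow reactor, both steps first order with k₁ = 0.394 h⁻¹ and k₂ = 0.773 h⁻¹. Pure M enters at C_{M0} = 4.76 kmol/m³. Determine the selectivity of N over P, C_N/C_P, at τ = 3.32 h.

0.381

Solving the coupled first-order balances gives C_N(τ) = [k₁/(k₂−k₁)]·C_{M0}·(e^(−k₁τ) − e^(−k₂τ)).
e^(−k₁τ) = e^(−0.394×3.32) = e^(−1.308) = 0.2703; e^(−k₂τ) = e^(−2.566) = 0.07681.
C_N = 0.394×4.76/(0.773−0.394) × (0.2703−0.07681) = 4.948×0.1935 = 0.9576 kmol/m³.
C_M = C_{M0}e^(−k₁τ) = 1.287 kmol/m³, so C_P = C_{M0}−C_M−C_N = 2.516 kmol/m³; C_N/C_P = 0.381.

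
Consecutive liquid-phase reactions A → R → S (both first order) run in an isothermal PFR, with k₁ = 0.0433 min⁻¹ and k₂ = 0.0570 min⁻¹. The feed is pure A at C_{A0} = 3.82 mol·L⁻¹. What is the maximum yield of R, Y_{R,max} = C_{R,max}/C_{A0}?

0.319

For a first-order series the maximum intermediate yield is C_{R,max}/C_{A0} = (k₁/k₂)^[k₂/(k₂−k₁)].
= (0.0433/0.0570)^(0.0570/(0.0570−0.0433)) = (0.7596)^(4.161) = 0.3186.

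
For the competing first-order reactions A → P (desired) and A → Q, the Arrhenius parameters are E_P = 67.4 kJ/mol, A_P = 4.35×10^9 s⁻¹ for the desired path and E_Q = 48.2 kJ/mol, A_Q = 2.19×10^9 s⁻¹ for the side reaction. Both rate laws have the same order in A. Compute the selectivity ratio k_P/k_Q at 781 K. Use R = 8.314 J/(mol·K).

k_P/k_Q = (A_P/A_Q)·exp[−(E_P−E_Q)/(RT)] = (A_P/A_Q)·exp[(E_Q−E_P)/(RT)].
(E_Q−E_P)/(RT) = (48.2−67.4)×10³/(8.314×781) = -19200/6493 = -2.957.
k_P/k_Q = (4.35×10^9/2.19×10^9)·exp(-2.957) = 1.986 × 0.05198 = 0.103.
Since E_P > E_Q, raising the temperature improves selectivity toward P.

0.103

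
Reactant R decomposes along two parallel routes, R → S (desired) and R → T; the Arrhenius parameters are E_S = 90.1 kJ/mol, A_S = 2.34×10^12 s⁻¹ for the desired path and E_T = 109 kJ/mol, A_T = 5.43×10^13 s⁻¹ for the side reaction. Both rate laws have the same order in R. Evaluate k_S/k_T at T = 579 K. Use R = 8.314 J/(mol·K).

2.19

Since both paths have the same order in R, the concentration cancels and S_{S/T} = k_S/k_T = (A_S/A_T)·exp[(E_T−E_S)/(RT)].
(E_T−E_S)/(RT) = (109−90.1)×10³/(8.314×579) = 18900/4814 = 3.926.
k_S/k_T = (2.34×10^12/5.43×10^13)·exp(3.926) = 0.04309 × 50.71 = 2.19.
Since E_S < E_T, lowering the temperature improves selectivity toward S.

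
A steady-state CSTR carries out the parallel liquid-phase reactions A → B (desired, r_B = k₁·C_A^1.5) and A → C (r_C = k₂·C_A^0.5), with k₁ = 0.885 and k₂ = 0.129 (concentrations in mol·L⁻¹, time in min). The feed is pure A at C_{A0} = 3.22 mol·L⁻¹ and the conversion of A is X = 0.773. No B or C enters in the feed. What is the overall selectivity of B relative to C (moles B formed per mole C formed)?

Exit C_A = C_{A0}(1−X) = 3.22×0.227 = 0.7309 mol·L⁻¹.
Rates in a CSTR are evaluated at the outlet concentration: r_B = 0.885×0.7309^1.5 = 0.5531, r_C = 0.129×0.7309^0.5 = 0.1103.
Overall selectivity = C_B/C_C = r_Bτ/(r_Cτ) = r_B/r_C = 5.01.

5.01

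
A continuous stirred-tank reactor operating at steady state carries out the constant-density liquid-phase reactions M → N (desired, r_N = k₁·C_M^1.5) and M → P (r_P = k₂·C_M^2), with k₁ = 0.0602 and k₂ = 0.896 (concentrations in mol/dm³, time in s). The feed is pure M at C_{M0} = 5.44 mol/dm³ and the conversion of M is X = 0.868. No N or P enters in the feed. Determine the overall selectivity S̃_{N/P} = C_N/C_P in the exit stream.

Exit C_M = C_{M0}(1−X) = 5.44×0.132 = 0.7181 mol/dm³.
Rates in a CSTR are evaluated at the outlet concentration: r_N = 0.0602×0.7181^1.5 = 0.03663, r_P = 0.896×0.7181^2 = 0.4620.
Overall selectivity = C_N/C_P = r_Nτ/(r_Pτ) = r_N/r_P = 0.0793.

0.0793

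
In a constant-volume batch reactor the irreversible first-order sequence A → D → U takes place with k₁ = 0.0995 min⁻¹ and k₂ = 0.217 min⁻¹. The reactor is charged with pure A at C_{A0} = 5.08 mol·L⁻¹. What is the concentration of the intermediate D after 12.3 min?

0.967 mol·L⁻¹

The intermediate concentration in a first-order A→B→C sequence is C_D = k₁C_{A0}(e^(−k₁t) − e^(−k₂t))/(k₂−k₁).
e^(−k₁t) = e^(−0.0995×12.3) = e^(−1.224) = 0.2941; e^(−k₂t) = e^(−2.669) = 0.06931.
C_D = 0.0995×5.08/(0.217−0.0995) × (0.2941−0.06931) = 4.302×0.2248 = 0.9670 mol·L⁻¹.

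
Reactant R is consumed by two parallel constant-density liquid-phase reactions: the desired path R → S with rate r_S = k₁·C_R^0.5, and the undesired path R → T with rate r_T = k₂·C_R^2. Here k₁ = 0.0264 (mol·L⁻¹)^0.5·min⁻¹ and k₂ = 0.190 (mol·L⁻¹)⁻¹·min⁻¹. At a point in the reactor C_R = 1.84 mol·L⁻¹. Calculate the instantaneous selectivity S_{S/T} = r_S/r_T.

S_{S/T} = r_S/r_T = (k₁·C_R^0.5)/(k₂·C_R^2) = (k₁/k₂)·C_R^-1.5.
= (0.0264×1.840^0.5) / (0.190×1.840^2) = 0.03581/0.6433 = 0.0557.

0.0557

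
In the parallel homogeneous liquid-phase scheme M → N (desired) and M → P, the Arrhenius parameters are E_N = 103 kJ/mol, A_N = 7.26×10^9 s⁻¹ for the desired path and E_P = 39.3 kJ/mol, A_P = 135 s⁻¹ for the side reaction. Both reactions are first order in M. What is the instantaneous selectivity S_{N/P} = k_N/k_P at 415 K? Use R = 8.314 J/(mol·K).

0.516

With equal orders, S_{N/P} = k_N/k_P = (A_N/A_P)·exp[(E_P−E_N)/(RT)].
(E_P−E_N)/(RT) = (39.3−103)×10³/(8.314×415) = -63700/3450 = -18.46.
k_N/k_P = (7.26×10^9/135)·exp(-18.46) = 5.378×10^7 × 9.594×10^-9 = 0.516.
Since E_N > E_P, raising the temperature improves selectivity toward N.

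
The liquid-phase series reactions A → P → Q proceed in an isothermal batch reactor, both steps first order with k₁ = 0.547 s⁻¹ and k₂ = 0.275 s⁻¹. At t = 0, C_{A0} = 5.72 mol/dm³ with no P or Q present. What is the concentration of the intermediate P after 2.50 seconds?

2.85 mol/dm³

Solving the coupled first-order balances gives C_P(t) = [k₁/(k₂−k₁)]·C_{A0}·(e^(−k₁t) − e^(−k₂t)).
e^(−k₁t) = e^(−0.547×2.50) = e^(−1.368) = 0.2547; e^(−k₂t) = e^(−0.6875) = 0.5028.
C_P = 0.547×5.72/(0.275−0.547) × (0.2547−0.5028) = (-11.50)×(-0.2481) = 2.854 mol/dm³.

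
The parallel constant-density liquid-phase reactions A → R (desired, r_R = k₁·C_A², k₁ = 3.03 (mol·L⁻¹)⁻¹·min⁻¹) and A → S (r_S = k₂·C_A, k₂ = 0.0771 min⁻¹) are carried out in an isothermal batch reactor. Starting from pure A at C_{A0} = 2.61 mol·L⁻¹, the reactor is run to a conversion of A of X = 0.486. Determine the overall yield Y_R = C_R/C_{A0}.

0.480

C_A = C_{A0}(1−X) = 1.342 mol·L⁻¹.
Along a PFR/batch, dC_S/dC_A = −r_S/(r_R+r_S) = −k₂/(k₂+k₁·C_A).
Integrating from C_{A0} to C_A: C_S = (0.0771/3.03)·ln[(0.0771+3.03·2.61)/(0.0771+3.03·1.34)] = 0.02545·ln(7.985/4.142) = 0.01670 mol·L⁻¹.
Then C_R = (C_{A0}−C_A) − C_S = 1.268 − 0.01670 = 1.252 mol·L⁻¹.
Y_R = C_R/C_{A0} = 1.252/2.61 = 0.480.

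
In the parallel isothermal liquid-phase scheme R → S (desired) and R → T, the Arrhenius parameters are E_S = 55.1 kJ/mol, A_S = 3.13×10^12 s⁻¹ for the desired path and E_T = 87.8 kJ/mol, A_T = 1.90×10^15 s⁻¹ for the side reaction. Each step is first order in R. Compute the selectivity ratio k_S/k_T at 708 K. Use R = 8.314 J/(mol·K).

0.426

With equal orders, S_{S/T} = k_S/k_T = (A_S/A_T)·exp[(E_T−E_S)/(RT)].
(E_T−E_S)/(RT) = (87.8−55.1)×10³/(8.314×708) = 32700/5886 = 5.555.
k_S/k_T = (3.13×10^12/1.90×10^15)·exp(5.555) = 0.001647 × 258.6 = 0.426.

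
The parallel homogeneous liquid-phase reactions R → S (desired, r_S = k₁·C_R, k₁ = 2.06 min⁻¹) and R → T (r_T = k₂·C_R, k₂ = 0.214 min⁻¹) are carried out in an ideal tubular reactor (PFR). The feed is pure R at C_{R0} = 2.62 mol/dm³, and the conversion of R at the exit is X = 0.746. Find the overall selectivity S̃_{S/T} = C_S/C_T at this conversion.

C_R = C_{R0}(1−X) = 0.6655 mol/dm³.
Both paths are first order in R, so the instantaneous fraction to S is constant: dC_S/d(−C_R) = k₁/(k₁+k₂) = 0.9059.
C_S = 0.9059·(C_{R0}−C_R) = 0.9059×1.955 = 1.77 mol/dm³.
C_T = (C_{R0}−C_R)−C_S = 0.1839 mol/dm³; S̃_{S/T} = 1.771/0.1839 = 9.63.

9.63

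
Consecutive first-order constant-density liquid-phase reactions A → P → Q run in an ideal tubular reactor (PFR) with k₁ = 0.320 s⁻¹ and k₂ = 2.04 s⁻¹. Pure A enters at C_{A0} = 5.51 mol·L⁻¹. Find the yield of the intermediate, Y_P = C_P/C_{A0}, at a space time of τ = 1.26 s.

For first-order series with pure A initially, C_P(τ) = k₁C_{A0}/(k₂−k₁)·(e^(−k₁τ) − e^(−k₂τ)).
e^(−k₁τ) = e^(−0.320×1.26) = e^(−0.4032) = 0.6682; e^(−k₂τ) = e^(−2.570) = 0.07650.
C_P = 0.320×5.51/(2.04−0.320) × (0.6682−0.07650) = 1.025×0.5917 = 0.6065 mol·L⁻¹.
Y_P = C_P/C_{A0} = 0.6065/5.51 = 0.110.

0.110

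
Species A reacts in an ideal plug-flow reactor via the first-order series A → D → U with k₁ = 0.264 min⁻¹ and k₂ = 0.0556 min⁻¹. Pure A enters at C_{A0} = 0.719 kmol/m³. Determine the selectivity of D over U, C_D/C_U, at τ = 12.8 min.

1.49

Solving the coupled first-order balances gives C_D(τ) = [k₁/(k₂−k₁)]·C_{A0}·(e^(−k₁τ) − e^(−k₂τ)).
e^(−k₁τ) = e^(−0.264×12.8) = e^(−3.379) = 0.03407; e^(−k₂τ) = e^(−0.7117) = 0.4908.
C_D = 0.264×0.719/(0.0556−0.264) × (0.03407−0.4908) = (-0.9108)×(-0.4567) = 0.4160 kmol/m³.
C_A = C_{A0}e^(−k₁τ) = 0.02450 kmol/m³, so C_U = C_{A0}−C_A−C_D = 0.2785 kmol/m³; C_D/C_U = 1.49.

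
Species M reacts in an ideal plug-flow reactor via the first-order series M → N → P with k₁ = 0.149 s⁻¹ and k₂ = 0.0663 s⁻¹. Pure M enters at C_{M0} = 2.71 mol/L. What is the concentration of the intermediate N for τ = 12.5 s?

The intermediate concentration in a first-order A→B→C sequence is C_N = k₁C_{M0}(e^(−k₁τ) − e^(−k₂τ))/(k₂−k₁).
e^(−k₁τ) = e^(−0.149×12.5) = e^(−1.862) = 0.1553; e^(−k₂τ) = e^(−0.8287) = 0.4366.
C_N = 0.149×2.71/(0.0663−0.149) × (0.1553−0.4366) = (-4.883)×(-0.2813) = 1.374 mol/L.

1.37 mol/L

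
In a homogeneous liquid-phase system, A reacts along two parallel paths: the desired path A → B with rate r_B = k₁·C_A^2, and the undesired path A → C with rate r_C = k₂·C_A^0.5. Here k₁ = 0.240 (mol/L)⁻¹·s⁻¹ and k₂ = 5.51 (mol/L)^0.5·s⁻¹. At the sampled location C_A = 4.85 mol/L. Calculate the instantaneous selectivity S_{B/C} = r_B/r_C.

0.465

S_{B/C} = r_B/r_C = (k₁·C_A^2)/(k₂·C_A^0.5) = (k₁/k₂)·C_A^1.5.
= (0.240×4.850^2) / (5.51×4.850^0.5) = 5.645/12.13 = 0.465.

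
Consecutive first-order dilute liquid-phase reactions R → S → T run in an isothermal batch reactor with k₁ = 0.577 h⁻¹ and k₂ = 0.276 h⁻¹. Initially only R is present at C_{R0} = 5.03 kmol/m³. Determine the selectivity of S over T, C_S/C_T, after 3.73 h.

1.09

For first-order series with pure R initially, C_S(t) = k₁C_{R0}/(k₂−k₁)·(e^(−k₁t) − e^(−k₂t)).
e^(−k₁t) = e^(−0.577×3.73) = e^(−2.152) = 0.1162; e^(−k₂t) = e^(−1.029) = 0.3572.
C_S = 0.577×5.03/(0.276−0.577) × (0.1162−0.3572) = (-9.642)×(-0.2410) = 2.323 kmol/m³.
C_R = C_{R0}e^(−k₁t) = 0.5846 kmol/m³, so C_T = C_{R0}−C_R−C_S = 2.122 kmol/m³; C_S/C_T = 1.09.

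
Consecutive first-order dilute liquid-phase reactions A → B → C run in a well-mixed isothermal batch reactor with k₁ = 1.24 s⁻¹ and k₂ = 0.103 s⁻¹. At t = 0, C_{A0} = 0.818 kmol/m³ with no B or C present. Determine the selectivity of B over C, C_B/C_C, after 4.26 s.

For first-order series with pure A initially, C_B(t) = k₁C_{A0}/(k₂−k₁)·(e^(−k₁t) − e^(−k₂t)).
e^(−k₁t) = e^(−1.24×4.26) = e^(−5.282) = 0.005080; e^(−k₂t) = e^(−0.4388) = 0.6448.
C_B = 1.24×0.818/(0.103−1.24) × (0.005080−0.6448) = (-0.8921)×(-0.6397) = 0.5707 kmol/m³.
C_A = C_{A0}e^(−k₁t) = 0.004156 kmol/m³, so C_C = C_{A0}−C_A−C_B = 0.2431 kmol/m³; C_B/C_C = 2.35.

2.35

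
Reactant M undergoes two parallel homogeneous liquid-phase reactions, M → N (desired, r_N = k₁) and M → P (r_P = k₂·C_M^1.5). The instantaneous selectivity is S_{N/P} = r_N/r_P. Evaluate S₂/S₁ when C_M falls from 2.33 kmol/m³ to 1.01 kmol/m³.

3.50

S_{N/P} = (k₁/k₂)·C_M^-1.5, so S₂/S₁ = (C_{M,2}/C_{M,1})^-1.5.
= (1.01/2.33)^(-1.5) = (0.4335)^(-1.5) = 3.50.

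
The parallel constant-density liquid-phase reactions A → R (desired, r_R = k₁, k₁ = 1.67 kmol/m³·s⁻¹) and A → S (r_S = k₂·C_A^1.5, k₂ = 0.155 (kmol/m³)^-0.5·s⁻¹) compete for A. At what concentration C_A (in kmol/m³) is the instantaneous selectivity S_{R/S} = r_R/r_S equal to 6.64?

1.38 kmol/m³

S_{R/S} = (k₁/k₂)·C_A^-1.5 ⇒ C_A = (S·k₂/k₁)^(1/(-1.5)).
= (6.64×0.155/1.67)^(-0.6667) = (0.6163)^(-0.6667) = 1.38 kmol/m³.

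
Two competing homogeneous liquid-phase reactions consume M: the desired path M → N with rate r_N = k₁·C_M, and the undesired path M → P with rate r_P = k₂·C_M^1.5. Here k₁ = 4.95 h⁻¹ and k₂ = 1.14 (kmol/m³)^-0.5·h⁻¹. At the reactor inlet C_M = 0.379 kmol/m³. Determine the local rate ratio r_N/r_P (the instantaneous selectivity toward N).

7.05

S_{N/P} = r_N/r_P = (k₁·C_M)/(k₂·C_M^1.5) = (k₁/k₂)·C_M^-0.5.
= (4.95×0.3790) / (1.14×0.3790^1.5) = 1.876/0.2660 = 7.05.
The undesired path is higher order in M, so low C_M (CSTR or dilute feed) favours N.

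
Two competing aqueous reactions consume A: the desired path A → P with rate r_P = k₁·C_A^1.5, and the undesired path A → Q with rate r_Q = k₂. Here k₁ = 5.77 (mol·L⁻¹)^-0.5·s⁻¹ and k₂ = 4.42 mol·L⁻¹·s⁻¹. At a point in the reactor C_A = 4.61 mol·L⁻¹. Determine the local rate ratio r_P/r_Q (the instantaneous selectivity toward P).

12.9

S_{P/Q} = r_P/r_Q = (k₁·C_A^1.5)/(k₂) = (k₁/k₂)·C_A^1.5.
= (5.77×4.610^1.5) / (4.42) = 57.11/4.420 = 12.9.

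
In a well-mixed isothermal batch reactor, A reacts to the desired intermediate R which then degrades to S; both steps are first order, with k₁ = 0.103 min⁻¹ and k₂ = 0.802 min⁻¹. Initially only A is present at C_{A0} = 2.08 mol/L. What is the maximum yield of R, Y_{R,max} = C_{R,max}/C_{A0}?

0.0949

For a first-order series the maximum intermediate yield is C_{R,max}/C_{A0} = (k₁/k₂)^[k₂/(k₂−k₁)].
= (0.103/0.802)^(0.802/(0.802−0.103)) = (0.1284)^(1.147) = 0.09491.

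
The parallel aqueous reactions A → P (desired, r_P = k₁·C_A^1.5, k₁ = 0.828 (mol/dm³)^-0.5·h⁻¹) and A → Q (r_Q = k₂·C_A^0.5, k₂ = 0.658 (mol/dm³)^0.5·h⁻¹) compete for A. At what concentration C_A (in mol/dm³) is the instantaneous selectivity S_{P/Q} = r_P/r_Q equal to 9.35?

7.43 mol/dm³

S_{P/Q} = (k₁/k₂)·C_A ⇒ C_A = S·k₂/k₁.
= 9.35×0.658/0.828 = 7.43 mol/dm³.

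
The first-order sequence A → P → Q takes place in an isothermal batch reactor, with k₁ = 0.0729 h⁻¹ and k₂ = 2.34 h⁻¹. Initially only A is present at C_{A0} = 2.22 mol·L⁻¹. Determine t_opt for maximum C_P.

The intermediate peaks when r₁ = r₂, i.e. k₁e^(−k₁t) = k₂e^(−k₂t), giving t_opt = ln(k₂/k₁)/(k₂−k₁).
= ln(2.34/0.0729)/(2.34−0.0729) = ln(32.10)/2.267 = 3.469/2.267 = 1.53 h.

1.53 h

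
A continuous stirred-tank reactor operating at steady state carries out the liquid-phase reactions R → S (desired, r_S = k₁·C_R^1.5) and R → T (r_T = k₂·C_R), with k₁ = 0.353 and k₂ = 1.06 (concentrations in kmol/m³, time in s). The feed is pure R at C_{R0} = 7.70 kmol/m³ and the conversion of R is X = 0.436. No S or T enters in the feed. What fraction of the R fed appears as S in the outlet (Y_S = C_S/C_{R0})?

Exit C_R = C_{R0}(1−X) = 7.70×0.564 = 4.343 kmol/m³.
Rates in a CSTR are evaluated at the outlet concentration: r_S = 0.353×4.343^1.5 = 3.195, r_T = 1.06×4.343 = 4.603.
Fraction of consumed R going to S: r_S/(r_S+r_T) = 0.4097.
C_S = 0.4097·C_{R0}·X = 0.4097×7.70×0.436 = 1.38 kmol/m³; Y_S = C_S/C_{R0} = 0.179.

0.179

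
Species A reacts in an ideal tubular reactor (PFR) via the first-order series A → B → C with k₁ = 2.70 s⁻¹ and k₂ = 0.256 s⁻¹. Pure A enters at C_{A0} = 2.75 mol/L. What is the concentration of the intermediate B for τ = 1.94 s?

1.83 mol/L

The intermediate concentration in a first-order A→B→C sequence is C_B = k₁C_{A0}(e^(−k₁τ) − e^(−k₂τ))/(k₂−k₁).
e^(−k₁τ) = e^(−2.70×1.94) = e^(−5.238) = 0.005311; e^(−k₂τ) = e^(−0.4966) = 0.6086.
C_B = 2.70×2.75/(0.256−2.70) × (0.005311−0.6086) = (-3.038)×(-0.6033) = 1.833 mol/L.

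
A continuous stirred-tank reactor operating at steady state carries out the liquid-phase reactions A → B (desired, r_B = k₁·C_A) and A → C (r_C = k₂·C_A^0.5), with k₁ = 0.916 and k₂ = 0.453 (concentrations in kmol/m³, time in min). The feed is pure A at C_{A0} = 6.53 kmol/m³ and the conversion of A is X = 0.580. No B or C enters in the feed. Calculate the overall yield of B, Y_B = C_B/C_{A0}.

0.447

Exit C_A = C_{A0}(1−X) = 6.53×0.420 = 2.743 kmol/m³.
In a CSTR the entire volume is at exit conditions, so r_B = 0.916×2.743 = 2.512 and r_C = 0.453×2.743^0.5 = 0.7502.
Fraction of consumed A going to B: r_B/(r_B+r_C) = 0.7700.
C_B = 0.7700·C_{A0}·X = 0.7700×6.53×0.580 = 2.92 kmol/m³; Y_B = C_B/C_{A0} = 0.447.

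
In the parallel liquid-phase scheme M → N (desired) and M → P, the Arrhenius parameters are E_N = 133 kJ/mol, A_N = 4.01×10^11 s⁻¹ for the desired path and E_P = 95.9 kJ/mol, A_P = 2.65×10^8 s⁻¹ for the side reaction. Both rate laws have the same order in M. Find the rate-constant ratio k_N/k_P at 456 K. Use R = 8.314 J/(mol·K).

k_N/k_P = (A_N/A_P)·exp[−(E_N−E_P)/(RT)] = (A_N/A_P)·exp[(E_P−E_N)/(RT)].
(E_P−E_N)/(RT) = (95.9−133)×10³/(8.314×456) = -37100/3791 = -9.786.
k_N/k_P = (4.01×10^11/2.65×10^8)·exp(-9.786) = 1513 × 5.624×10^-5 = 0.0851.
Since E_N > E_P, raising the temperature improves selectivity toward N.

0.0851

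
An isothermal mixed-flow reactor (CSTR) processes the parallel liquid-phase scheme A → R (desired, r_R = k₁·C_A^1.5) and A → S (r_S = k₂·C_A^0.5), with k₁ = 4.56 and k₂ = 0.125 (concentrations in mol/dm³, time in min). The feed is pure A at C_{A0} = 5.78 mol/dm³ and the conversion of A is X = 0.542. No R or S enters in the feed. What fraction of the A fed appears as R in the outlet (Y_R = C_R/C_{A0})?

0.536

Exit C_A = C_{A0}(1−X) = 5.78×0.458 = 2.647 mol/dm³.
A CSTR operates uniformly at the exit composition, giving r_R = 19.64 and r_S = 0.2034 (each k·C_A^n at C_A = 2.647).
Fraction of consumed A going to R: r_R/(r_R+r_S) = 0.9898.
C_R = 0.9898·C_{A0}·X = 0.9898×5.78×0.542 = 3.10 mol/dm³; Y_R = C_R/C_{A0} = 0.536.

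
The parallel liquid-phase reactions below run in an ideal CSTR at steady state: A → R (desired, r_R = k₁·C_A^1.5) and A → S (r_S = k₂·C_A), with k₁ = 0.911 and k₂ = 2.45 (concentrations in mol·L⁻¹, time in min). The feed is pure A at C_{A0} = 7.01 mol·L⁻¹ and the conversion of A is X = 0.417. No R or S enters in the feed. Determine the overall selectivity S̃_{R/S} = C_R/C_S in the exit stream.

Exit C_A = C_{A0}(1−X) = 7.01×0.583 = 4.087 mol·L⁻¹.
In a CSTR the entire volume is at exit conditions, so r_R = 0.911×4.087^1.5 = 7.527 and r_S = 2.45×4.087 = 10.01.
Overall selectivity = C_R/C_S = r_Rτ/(r_Sτ) = r_R/r_S = 0.752.

0.752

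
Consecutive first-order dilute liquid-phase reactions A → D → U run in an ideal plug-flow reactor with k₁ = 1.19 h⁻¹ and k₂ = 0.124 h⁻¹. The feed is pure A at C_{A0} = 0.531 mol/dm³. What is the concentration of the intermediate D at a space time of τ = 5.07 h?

For first-order series with pure A initially, C_D(τ) = k₁C_{A0}/(k₂−k₁)·(e^(−k₁τ) − e^(−k₂τ)).
e^(−k₁τ) = e^(−1.19×5.07) = e^(−6.033) = 0.002398; e^(−k₂τ) = e^(−0.6287) = 0.5333.
C_D = 1.19×0.531/(0.124−1.19) × (0.002398−0.5333) = (-0.5928)×(-0.5309) = 0.3147 mol/dm³.

0.315 mol/dm³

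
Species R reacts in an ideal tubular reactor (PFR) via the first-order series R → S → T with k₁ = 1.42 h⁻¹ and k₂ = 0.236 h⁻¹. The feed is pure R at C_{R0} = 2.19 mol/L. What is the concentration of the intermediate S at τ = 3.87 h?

The intermediate concentration in a first-order A→B→C sequence is C_S = k₁C_{R0}(e^(−k₁τ) − e^(−k₂τ))/(k₂−k₁).
e^(−k₁τ) = e^(−1.42×3.87) = e^(−5.495) = 0.004106; e^(−k₂τ) = e^(−0.9133) = 0.4012.
C_S = 1.42×2.19/(0.236−1.42) × (0.004106−0.4012) = (-2.627)×(-0.3971) = 1.043 mol/L.

1.04 mol/L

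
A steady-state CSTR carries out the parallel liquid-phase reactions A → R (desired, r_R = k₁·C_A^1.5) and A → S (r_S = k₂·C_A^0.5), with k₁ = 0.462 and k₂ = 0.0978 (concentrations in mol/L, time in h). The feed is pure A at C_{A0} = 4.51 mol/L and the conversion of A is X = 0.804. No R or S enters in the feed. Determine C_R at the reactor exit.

Exit C_A = C_{A0}(1−X) = 4.51×0.196 = 0.8840 mol/L.
In a CSTR the entire volume is at exit conditions, so r_R = 0.462×0.8840^1.5 = 0.3840 and r_S = 0.0978×0.8840^0.5 = 0.09195.
Fraction of consumed A going to R: r_R/(r_R+r_S) = 0.8068.
C_R = 0.8068·C_{A0}·X = 0.8068×4.51×0.804 = 2.93 mol/L.

2.93 mol/L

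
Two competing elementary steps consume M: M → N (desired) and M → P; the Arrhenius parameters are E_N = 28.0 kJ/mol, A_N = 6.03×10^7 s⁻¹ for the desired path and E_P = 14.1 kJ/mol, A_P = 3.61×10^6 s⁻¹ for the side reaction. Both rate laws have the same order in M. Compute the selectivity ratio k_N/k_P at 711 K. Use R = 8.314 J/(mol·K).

1.59

With equal orders, S_{N/P} = k_N/k_P = (A_N/A_P)·exp[(E_P−E_N)/(RT)].
(E_P−E_N)/(RT) = (14.1−28.0)×10³/(8.314×711) = -13900/5911 = -2.351.
k_N/k_P = (6.03×10^7/3.61×10^6)·exp(-2.351) = 16.70 × 0.09523 = 1.59.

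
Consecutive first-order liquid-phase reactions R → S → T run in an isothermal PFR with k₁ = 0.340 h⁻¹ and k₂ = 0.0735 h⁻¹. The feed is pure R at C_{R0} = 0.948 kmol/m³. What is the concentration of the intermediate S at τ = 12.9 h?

Solving the coupled first-order balances gives C_S(τ) = [k₁/(k₂−k₁)]·C_{R0}·(e^(−k₁τ) − e^(−k₂τ)).
e^(−k₁τ) = e^(−0.340×12.9) = e^(−4.386) = 0.01245; e^(−k₂τ) = e^(−0.9481) = 0.3875.
C_S = 0.340×0.948/(0.0735−0.340) × (0.01245−0.3875) = (-1.209)×(-0.3750) = 0.4536 kmol/m³.

0.454 kmol/m³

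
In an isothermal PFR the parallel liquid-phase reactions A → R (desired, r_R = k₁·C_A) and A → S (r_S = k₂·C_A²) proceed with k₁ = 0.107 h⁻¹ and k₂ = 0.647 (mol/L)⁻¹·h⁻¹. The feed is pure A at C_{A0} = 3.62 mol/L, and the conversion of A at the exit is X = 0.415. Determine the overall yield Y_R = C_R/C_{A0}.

0.0231

C_A = C_{A0}(1−X) = 2.118 mol/L.
Along a PFR/batch, dC_R/dC_A = −r_R/(r_R+r_S) = −k₁/(k₁+k₂·C_A).
Integrating from C_{A0} to C_A: C_R = (0.107/0.647)·ln[(0.107+0.647·3.62)/(0.107+0.647·2.12)] = 0.1654·ln(2.449/1.477) = 0.08362 mol/L.
Y_R = C_R/C_{A0} = 0.08362/3.62 = 0.0231.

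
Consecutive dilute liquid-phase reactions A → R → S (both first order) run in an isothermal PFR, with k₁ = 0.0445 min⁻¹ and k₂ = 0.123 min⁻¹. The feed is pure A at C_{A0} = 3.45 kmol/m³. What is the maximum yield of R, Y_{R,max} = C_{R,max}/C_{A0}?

For a first-order series the maximum intermediate yield is C_{R,max}/C_{A0} = (k₁/k₂)^[k₂/(k₂−k₁)].
= (0.0445/0.123)^(0.123/(0.123−0.0445)) = (0.3618)^(1.567) = 0.2033.

0.203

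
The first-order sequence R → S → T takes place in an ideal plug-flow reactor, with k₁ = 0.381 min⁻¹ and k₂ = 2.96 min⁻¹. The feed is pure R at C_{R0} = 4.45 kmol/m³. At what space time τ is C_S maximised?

Setting dC_S/dτ = 0 gives τ_opt = ln(k₂/k₁)/(k₂−k₁).
= ln(2.96/0.381)/(2.96−0.381) = ln(7.769)/2.579 = 2.050/2.579 = 0.795 min.

0.795 min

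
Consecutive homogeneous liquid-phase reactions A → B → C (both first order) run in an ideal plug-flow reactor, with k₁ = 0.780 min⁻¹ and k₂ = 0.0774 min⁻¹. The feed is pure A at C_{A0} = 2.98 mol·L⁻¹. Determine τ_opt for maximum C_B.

3.29 min

Setting dC_B/dτ = 0 gives τ_opt = ln(k₂/k₁)/(k₂−k₁).
= ln(0.0774/0.780)/(0.0774−0.780) = ln(0.09923)/-0.7026 = -2.310/-0.7026 = 3.29 min.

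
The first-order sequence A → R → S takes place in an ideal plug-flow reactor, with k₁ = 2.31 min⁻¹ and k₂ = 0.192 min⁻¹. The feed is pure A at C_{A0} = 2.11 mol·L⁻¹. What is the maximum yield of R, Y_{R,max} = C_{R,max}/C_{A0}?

For a first-order series the maximum intermediate yield is C_{R,max}/C_{A0} = (k₁/k₂)^[k₂/(k₂−k₁)].
= (2.31/0.192)^(0.192/(0.192−2.31)) = (12.03)^(-0.09065) = 0.7981.

0.798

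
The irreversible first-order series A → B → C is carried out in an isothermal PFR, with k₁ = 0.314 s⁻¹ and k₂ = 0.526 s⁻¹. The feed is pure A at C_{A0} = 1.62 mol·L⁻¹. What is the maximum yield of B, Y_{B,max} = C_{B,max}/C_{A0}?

For a first-order series the maximum intermediate yield is C_{B,max}/C_{A0} = (k₁/k₂)^[k₂/(k₂−k₁)].
= (0.314/0.526)^(0.526/(0.526−0.314)) = (0.5970)^(2.481) = 0.2780.

0.278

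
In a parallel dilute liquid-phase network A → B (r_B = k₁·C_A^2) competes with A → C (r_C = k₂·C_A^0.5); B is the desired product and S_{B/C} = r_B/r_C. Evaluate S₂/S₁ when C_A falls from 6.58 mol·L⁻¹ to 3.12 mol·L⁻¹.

S_{B/C} = (k₁/k₂)·C_A^1.5, so S₂/S₁ = (C_{A,2}/C_{A,1})^1.5.
= (3.12/6.58)^1.5 = (0.4742)^1.5 = 0.327.

0.327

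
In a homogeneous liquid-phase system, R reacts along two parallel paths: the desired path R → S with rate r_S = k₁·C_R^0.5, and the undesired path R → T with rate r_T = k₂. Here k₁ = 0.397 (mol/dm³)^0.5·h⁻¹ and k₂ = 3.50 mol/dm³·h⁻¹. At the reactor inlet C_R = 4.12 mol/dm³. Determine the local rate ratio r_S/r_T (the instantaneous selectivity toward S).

S_{S/T} = r_S/r_T = (k₁·C_R^0.5)/(k₂) = (k₁/k₂)·C_R^0.5.
= (0.397×4.120^0.5) / (3.50) = 0.8058/3.500 = 0.230.
Since the desired path is higher order in R, keeping C_R high (PFR or concentrated feed) favours S.

0.230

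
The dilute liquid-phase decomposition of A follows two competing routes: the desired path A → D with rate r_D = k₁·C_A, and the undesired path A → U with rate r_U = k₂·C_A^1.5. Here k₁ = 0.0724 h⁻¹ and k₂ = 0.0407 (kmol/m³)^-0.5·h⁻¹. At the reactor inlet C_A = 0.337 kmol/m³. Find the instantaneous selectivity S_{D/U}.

S_{D/U} = r_D/r_U = (k₁·C_A)/(k₂·C_A^1.5) = (k₁/k₂)·C_A^-0.5.
= (0.0724×0.3370) / (0.0407×0.3370^1.5) = 0.02440/0.007962 = 3.06.
The undesired path is higher order in A, so low C_A (CSTR or dilute feed) favours D.

3.06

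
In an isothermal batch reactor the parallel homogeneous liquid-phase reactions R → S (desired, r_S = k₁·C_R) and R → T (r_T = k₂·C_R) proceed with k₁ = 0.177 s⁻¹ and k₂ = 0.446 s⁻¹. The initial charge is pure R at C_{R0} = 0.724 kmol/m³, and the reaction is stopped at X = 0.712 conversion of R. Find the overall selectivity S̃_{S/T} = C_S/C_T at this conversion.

0.397

C_R = C_{R0}(1−X) = 0.2085 kmol/m³.
Both paths are first order in R, so the instantaneous fraction to S is constant: dC_S/d(−C_R) = k₁/(k₁+k₂) = 0.2841.
C_S = 0.2841·(C_{R0}−C_R) = 0.2841×0.5155 = 0.146 kmol/m³.
C_T = (C_{R0}−C_R)−C_S = 0.3690 kmol/m³; S̃_{S/T} = 0.1465/0.3690 = 0.397.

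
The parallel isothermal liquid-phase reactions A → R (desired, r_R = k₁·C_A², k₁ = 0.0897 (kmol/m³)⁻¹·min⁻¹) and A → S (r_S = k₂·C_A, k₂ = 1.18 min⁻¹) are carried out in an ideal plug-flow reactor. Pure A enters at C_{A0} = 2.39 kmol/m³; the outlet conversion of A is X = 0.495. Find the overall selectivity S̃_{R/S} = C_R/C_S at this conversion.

C_A = C_{A0}(1−X) = 1.207 kmol/m³.
Along a PFR/batch, dC_S/dC_A = −r_S/(r_R+r_S) = −k₂/(k₂+k₁·C_A).
Integrating from C_{A0} to C_A: C_S = (1.18/0.0897)·ln[(1.18+0.0897·2.39)/(1.18+0.0897·1.21)] = 13.15·ln(1.394/1.288) = 1.041 kmol/m³.
Then C_R = (C_{A0}−C_A) − C_S = 1.183 − 1.041 = 0.1417 kmol/m³.
S̃_{R/S} = C_R/C_S = 0.1417/1.041 = 0.136.

0.136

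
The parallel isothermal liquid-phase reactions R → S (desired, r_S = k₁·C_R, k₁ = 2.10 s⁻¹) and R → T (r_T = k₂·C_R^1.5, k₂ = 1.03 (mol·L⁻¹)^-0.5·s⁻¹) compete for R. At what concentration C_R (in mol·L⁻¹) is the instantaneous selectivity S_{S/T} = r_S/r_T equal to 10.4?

0.0384 mol·L⁻¹

S_{S/T} = (k₁/k₂)·C_R^-0.5 ⇒ C_R = (S·k₂/k₁)^(-2).
= (10.4×1.03/2.10)^(-2) = (5.101)^(-2) = 0.0384 mol·L⁻¹.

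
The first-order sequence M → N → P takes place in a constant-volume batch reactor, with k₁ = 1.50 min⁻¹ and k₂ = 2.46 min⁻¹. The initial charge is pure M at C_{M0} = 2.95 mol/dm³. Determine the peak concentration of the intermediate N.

0.830 mol/dm³

Evaluating C_N at t_opt = ln(k₂/k₁)/(k₂−k₁) gives C_{N,max}/C_{M0} = (k₁/k₂)^[k₂/(k₂−k₁)].
= (1.50/2.46)^(2.46/(2.46−1.50)) = (0.6098)^(2.562) = 0.2815.
C_{N,max} = 0.2815×2.95 = 0.830 mol/dm³.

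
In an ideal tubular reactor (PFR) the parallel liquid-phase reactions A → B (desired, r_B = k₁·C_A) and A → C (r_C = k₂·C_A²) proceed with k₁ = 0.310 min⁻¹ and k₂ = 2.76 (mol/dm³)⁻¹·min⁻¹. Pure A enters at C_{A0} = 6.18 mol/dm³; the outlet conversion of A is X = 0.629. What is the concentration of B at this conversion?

0.108 mol/dm³

C_A = C_{A0}(1−X) = 2.293 mol/dm³.
Along a PFR/batch, dC_B/dC_A = −r_B/(r_B+r_C) = −k₁/(k₁+k₂·C_A).
Integrating from C_{A0} to C_A: C_B = (0.310/2.76)·ln[(0.310+2.76·6.18)/(0.310+2.76·2.29)] = 0.1123·ln(17.37/6.638) = 0.1080 mol/dm³.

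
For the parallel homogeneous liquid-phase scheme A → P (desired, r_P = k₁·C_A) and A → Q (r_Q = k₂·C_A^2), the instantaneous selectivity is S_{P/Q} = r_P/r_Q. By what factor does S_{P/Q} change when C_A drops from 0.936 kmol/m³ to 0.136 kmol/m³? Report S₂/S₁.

6.88

S_{P/Q} = (k₁/k₂)·C_A⁻¹, so S₂/S₁ = (C_{A,2}/C_{A,1})⁻¹.
= 0.936/0.136 = 6.88.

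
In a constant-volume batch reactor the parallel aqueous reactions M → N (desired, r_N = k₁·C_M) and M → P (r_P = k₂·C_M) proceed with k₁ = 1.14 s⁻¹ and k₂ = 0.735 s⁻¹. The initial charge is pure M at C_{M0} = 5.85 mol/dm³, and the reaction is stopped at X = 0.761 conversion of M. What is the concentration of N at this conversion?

2.71 mol/dm³

C_M = C_{M0}(1−X) = 1.398 mol/dm³.
Both paths are first order in M, so the instantaneous fraction to N is constant: dC_N/d(−C_M) = k₁/(k₁+k₂) = 0.6080.
C_N = 0.6080·(C_{M0}−C_M) = 0.6080×4.452 = 2.71 mol/dm³.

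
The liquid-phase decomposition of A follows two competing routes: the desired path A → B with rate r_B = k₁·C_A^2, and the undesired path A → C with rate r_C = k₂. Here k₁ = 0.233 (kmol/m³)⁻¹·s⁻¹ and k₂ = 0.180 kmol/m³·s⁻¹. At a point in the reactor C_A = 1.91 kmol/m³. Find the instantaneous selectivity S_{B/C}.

4.72

S_{B/C} = r_B/r_C = (k₁·C_A^2)/(k₂) = (k₁/k₂)·C_A^2.
= (0.233×1.910^2) / (0.180) = 0.8500/0.1800 = 4.72.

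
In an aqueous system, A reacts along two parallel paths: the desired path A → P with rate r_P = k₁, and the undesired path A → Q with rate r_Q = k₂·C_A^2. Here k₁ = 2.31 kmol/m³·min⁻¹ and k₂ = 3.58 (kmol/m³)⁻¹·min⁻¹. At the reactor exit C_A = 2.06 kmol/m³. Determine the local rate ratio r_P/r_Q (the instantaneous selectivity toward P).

0.152

S_{P/Q} = r_P/r_Q = (k₁)/(k₂·C_A^2) = (k₁/k₂)·C_A^-2.
= (2.31) / (3.58×2.060^2) = 2.310/15.19 = 0.152.
The undesired path is higher order in A, so low C_A (CSTR or dilute feed) favours P.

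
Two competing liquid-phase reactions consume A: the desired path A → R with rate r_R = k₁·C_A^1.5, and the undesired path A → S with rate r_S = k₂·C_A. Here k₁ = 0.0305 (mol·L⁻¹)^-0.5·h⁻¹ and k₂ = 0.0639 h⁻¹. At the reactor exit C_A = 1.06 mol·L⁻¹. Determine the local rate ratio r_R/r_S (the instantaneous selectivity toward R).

S_{R/S} = r_R/r_S = (k₁·C_A^1.5)/(k₂·C_A) = (k₁/k₂)·C_A^0.5.
= (0.0305×1.060^1.5) / (0.0639×1.060) = 0.03329/0.06773 = 0.491.

0.491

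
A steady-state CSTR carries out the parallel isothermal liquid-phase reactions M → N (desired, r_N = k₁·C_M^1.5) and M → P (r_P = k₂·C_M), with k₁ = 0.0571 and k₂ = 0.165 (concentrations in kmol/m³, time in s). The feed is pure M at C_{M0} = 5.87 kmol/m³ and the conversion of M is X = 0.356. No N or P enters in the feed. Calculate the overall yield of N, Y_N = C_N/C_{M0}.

Exit C_M = C_{M0}(1−X) = 5.87×0.644 = 3.780 kmol/m³.
In a CSTR the entire volume is at exit conditions, so r_N = 0.0571×3.780^1.5 = 0.4197 and r_P = 0.165×3.780 = 0.6237.
Fraction of consumed M going to N: r_N/(r_N+r_P) = 0.4022.
C_N = 0.4022·C_{M0}·X = 0.4022×5.87×0.356 = 0.841 kmol/m³; Y_N = C_N/C_{M0} = 0.143.

0.143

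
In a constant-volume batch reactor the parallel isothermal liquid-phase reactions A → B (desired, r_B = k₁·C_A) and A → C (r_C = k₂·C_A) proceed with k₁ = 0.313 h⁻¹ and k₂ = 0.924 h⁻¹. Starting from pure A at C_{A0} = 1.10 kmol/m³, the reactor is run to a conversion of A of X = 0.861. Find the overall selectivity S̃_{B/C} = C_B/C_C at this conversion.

0.339

C_A = C_{A0}(1−X) = 0.1529 kmol/m³.
Both paths are first order in A, so the instantaneous fraction to B is constant: dC_B/d(−C_A) = k₁/(k₁+k₂) = 0.2530.
C_B = 0.2530·(C_{A0}−C_A) = 0.2530×0.9471 = 0.240 kmol/m³.
C_C = (C_{A0}−C_A)−C_B = 0.7075 kmol/m³; S̃_{B/C} = 0.2396/0.7075 = 0.339.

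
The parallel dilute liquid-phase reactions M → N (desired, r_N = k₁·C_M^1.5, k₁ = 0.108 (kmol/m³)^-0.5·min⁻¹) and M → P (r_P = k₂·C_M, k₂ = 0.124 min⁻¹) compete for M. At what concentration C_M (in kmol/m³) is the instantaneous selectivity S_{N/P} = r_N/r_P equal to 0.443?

S_{N/P} = (k₁/k₂)·C_M^0.5 ⇒ C_M = (S·k₂/k₁)^(2).
= (0.443×0.124/0.108)^(2) = (0.5086)^(2) = 0.259 kmol/m³.

0.259 kmol/m³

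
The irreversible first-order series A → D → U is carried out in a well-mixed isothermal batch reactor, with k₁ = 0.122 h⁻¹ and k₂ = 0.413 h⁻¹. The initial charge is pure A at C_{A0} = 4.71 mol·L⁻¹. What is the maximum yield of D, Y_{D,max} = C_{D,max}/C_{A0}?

At the optimum, C_{D,max}/C_{A0} = (k₁/k₂)^[k₂/(k₂−k₁)].
= (0.122/0.413)^(0.413/(0.413−0.122)) = (0.2954)^(1.419) = 0.1772.

0.177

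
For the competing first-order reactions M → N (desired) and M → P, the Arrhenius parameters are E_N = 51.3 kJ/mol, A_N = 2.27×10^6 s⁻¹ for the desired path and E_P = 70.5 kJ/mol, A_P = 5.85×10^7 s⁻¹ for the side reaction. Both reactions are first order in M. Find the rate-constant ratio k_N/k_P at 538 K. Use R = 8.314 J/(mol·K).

2.84

Since both paths have the same order in M, the concentration cancels and S_{N/P} = k_N/k_P = (A_N/A_P)·exp[(E_P−E_N)/(RT)].
(E_P−E_N)/(RT) = (70.5−51.3)×10³/(8.314×538) = 19200/4473 = 4.292.
k_N/k_P = (2.27×10^6/5.85×10^7)·exp(4.292) = 0.03880 × 73.15 = 2.84.
Since E_N < E_P, lowering the temperature improves selectivity toward N.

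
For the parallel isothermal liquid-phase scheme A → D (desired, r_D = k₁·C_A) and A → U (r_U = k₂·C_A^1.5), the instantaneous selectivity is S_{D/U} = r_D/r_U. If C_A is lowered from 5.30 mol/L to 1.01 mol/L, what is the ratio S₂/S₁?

S_{D/U} = (k₁/k₂)·C_A^-0.5, so S₂/S₁ = (C_{A,2}/C_{A,1})^-0.5.
= (1.01/5.30)^(-0.5) = (0.1906)^(-0.5) = 2.29.
Selectivity toward D rises as C_A falls — low-concentration operation is favoured.

2.29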